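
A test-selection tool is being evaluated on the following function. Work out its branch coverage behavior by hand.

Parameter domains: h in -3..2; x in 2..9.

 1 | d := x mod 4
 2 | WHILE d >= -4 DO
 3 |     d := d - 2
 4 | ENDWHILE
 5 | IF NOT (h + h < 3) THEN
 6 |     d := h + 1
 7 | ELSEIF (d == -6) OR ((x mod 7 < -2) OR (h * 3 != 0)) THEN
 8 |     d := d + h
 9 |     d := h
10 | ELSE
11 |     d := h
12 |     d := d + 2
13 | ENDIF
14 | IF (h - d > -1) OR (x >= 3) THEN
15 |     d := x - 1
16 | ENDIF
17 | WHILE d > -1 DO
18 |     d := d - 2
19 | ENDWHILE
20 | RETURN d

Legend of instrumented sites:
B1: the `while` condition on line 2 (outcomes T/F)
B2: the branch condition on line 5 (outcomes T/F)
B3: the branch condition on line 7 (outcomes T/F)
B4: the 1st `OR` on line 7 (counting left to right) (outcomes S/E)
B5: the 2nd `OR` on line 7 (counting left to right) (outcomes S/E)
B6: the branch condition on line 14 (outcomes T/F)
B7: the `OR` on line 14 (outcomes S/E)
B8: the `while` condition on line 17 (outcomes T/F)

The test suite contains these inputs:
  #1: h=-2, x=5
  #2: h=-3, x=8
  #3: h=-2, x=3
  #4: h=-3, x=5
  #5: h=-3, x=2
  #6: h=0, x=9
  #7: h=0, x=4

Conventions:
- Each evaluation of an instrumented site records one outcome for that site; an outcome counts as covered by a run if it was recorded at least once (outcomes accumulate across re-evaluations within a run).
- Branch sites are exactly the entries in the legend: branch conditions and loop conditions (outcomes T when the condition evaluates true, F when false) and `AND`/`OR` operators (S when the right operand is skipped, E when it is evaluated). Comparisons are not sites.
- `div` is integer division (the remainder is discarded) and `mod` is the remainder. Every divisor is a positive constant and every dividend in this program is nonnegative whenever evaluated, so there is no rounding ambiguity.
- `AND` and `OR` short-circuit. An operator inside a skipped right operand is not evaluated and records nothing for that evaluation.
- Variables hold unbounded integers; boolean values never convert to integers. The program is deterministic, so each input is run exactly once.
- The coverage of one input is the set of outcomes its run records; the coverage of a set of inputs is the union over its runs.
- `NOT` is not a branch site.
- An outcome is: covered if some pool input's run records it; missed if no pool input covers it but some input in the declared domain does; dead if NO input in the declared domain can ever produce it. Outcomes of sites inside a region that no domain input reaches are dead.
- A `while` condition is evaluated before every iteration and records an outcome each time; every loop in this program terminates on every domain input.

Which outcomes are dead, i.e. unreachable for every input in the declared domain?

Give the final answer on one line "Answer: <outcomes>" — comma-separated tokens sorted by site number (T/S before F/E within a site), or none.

sweeping the full domain (48 inputs) for each outcome:
  B5=S: unreachable across the whole domain -> dead
  reachable outcomes have witnesses, e.g. B1=T (e.g. h=-3, x=2), B1=F (e.g. h=-3, x=2), B2=T (e.g. h=2, x=2), B2=F (e.g. h=-3, x=2)

Answer: B5=S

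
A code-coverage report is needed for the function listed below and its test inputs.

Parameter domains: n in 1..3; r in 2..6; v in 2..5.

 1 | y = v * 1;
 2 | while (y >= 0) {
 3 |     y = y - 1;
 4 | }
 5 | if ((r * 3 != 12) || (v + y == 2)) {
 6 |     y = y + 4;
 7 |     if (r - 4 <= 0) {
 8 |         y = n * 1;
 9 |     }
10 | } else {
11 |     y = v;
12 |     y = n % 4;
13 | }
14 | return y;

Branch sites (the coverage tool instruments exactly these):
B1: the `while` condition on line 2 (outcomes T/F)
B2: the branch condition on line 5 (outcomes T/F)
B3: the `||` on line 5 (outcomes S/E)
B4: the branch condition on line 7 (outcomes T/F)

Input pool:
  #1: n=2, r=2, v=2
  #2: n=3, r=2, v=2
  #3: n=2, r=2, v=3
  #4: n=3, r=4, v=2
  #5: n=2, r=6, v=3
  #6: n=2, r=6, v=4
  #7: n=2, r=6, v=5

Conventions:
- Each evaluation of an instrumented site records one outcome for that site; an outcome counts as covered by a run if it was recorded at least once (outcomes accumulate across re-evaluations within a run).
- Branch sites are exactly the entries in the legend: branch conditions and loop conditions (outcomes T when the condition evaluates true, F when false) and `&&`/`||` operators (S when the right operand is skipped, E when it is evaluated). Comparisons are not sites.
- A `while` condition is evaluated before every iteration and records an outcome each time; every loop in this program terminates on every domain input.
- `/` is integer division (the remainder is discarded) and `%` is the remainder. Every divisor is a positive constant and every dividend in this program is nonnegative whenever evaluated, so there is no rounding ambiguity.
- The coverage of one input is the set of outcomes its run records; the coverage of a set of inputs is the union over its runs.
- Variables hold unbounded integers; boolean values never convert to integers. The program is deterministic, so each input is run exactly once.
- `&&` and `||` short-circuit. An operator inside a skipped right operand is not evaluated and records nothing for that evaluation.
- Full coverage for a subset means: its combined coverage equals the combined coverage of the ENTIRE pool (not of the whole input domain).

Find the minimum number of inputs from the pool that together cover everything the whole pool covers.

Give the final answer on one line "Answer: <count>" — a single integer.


#1 (n=2, r=2, v=2) -> covered: B1=T, B1=F, B2=T, B3=S, B4=T
#2 (n=3, r=2, v=2) -> covered: B1=T, B1=F, B2=T, B3=S, B4=T
#3 (n=2, r=2, v=3) -> covered: B1=T, B1=F, B2=T, B3=S, B4=T
#4 (n=3, r=4, v=2) -> covered: B1=T, B1=F, B2=F, B3=E
#5 (n=2, r=6, v=3) -> covered: B1=T, B1=F, B2=T, B3=S, B4=F
#6 (n=2, r=6, v=4) -> covered: B1=T, B1=F, B2=T, B3=S, B4=F
#7 (n=2, r=6, v=5) -> covered: B1=T, B1=F, B2=T, B3=S, B4=F
together the pool reaches 8 outcomes: B1=T, B1=F, B2=T, B2=F, B3=S, B3=E, B4=T, B4=F
no size-1 subset reaches all 8 outcomes (best union: 5/8)
no size-2 subset reaches all 8 outcomes (best union: 7/8)
size 3: inputs {1, 4, 5} cover all 8 outcomes, and no lexicographically smaller subset of this size does
Answer: 3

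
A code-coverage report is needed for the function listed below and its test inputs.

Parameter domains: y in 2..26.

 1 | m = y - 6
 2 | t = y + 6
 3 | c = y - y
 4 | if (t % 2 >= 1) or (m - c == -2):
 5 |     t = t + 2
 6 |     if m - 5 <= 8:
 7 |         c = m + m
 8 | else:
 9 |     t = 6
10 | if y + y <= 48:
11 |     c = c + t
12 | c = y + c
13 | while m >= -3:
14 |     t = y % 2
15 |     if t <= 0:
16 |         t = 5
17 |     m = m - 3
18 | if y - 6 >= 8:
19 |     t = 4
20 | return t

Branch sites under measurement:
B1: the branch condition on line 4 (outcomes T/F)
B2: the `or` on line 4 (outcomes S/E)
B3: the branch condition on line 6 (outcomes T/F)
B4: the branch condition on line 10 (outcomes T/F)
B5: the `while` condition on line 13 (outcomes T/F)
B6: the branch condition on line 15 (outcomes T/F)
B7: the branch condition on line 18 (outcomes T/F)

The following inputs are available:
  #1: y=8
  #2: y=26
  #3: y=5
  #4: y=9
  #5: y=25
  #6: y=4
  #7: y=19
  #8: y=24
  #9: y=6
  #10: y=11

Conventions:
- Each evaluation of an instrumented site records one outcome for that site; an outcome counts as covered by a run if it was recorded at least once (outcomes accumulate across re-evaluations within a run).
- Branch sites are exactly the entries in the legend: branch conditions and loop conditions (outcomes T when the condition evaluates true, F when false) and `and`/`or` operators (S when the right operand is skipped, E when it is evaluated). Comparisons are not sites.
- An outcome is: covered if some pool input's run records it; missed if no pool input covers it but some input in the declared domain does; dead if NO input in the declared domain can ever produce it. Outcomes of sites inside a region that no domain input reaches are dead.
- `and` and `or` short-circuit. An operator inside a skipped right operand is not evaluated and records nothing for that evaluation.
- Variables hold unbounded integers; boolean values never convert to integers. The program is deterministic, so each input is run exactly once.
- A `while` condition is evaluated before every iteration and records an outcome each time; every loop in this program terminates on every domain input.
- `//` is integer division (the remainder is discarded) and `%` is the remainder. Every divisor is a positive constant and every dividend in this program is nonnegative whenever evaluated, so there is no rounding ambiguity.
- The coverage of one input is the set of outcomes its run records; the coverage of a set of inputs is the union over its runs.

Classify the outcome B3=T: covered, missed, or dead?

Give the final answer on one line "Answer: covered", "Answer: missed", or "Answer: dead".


B3=T is recorded by pool input(s) 3, 4, 6, 7, 10 -> covered
Answer: covered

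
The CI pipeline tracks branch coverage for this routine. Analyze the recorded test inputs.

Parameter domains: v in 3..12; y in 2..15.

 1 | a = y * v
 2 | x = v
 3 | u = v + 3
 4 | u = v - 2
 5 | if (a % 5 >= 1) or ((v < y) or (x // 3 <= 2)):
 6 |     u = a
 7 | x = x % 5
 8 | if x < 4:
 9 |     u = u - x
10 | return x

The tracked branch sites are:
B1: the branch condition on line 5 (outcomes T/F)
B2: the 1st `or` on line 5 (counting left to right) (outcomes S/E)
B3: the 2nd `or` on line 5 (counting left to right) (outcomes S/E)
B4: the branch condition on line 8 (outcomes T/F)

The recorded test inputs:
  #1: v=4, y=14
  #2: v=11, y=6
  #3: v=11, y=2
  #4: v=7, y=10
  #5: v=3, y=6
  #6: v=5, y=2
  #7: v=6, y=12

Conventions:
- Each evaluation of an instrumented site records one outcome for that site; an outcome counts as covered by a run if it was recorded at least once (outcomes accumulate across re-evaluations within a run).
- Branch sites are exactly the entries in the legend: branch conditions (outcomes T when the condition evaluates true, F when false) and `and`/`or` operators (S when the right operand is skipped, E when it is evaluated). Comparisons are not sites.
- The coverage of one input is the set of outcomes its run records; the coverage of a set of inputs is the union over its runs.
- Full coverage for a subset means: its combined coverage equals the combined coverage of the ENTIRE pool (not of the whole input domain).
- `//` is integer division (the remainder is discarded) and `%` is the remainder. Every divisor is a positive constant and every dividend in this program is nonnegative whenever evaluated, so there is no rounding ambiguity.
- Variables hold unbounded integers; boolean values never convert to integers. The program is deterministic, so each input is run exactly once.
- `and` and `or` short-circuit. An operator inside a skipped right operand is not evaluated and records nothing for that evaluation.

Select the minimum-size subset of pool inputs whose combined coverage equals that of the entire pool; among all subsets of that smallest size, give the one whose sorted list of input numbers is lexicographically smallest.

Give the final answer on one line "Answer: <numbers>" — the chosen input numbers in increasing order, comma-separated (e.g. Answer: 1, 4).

run #1 (v=4, y=14) records B1=T, B2=S, B4=F
run #2 (v=11, y=6) records B1=T, B2=S, B4=T
run #3 (v=11, y=2) records B1=T, B2=S, B4=T
run #4 (v=7, y=10) records B1=T, B2=E, B3=S, B4=T
run #5 (v=3, y=6) records B1=T, B2=S, B4=T
run #6 (v=5, y=2) records B1=T, B2=E, B3=E, B4=T
run #7 (v=6, y=12) records B1=T, B2=S, B4=T
together the pool reaches 7 outcomes: B1=T, B2=S, B2=E, B3=S, B3=E, B4=T, B4=F
size 1 is not enough: best union over all size-1 subsets is 4/7
size 2 is not enough: best union over all size-2 subsets is 6/7
at size 3, {1, 4, 6} reaches all 7 outcomes; every lexicographically earlier size-3 subset fails

Answer: 1, 4, 6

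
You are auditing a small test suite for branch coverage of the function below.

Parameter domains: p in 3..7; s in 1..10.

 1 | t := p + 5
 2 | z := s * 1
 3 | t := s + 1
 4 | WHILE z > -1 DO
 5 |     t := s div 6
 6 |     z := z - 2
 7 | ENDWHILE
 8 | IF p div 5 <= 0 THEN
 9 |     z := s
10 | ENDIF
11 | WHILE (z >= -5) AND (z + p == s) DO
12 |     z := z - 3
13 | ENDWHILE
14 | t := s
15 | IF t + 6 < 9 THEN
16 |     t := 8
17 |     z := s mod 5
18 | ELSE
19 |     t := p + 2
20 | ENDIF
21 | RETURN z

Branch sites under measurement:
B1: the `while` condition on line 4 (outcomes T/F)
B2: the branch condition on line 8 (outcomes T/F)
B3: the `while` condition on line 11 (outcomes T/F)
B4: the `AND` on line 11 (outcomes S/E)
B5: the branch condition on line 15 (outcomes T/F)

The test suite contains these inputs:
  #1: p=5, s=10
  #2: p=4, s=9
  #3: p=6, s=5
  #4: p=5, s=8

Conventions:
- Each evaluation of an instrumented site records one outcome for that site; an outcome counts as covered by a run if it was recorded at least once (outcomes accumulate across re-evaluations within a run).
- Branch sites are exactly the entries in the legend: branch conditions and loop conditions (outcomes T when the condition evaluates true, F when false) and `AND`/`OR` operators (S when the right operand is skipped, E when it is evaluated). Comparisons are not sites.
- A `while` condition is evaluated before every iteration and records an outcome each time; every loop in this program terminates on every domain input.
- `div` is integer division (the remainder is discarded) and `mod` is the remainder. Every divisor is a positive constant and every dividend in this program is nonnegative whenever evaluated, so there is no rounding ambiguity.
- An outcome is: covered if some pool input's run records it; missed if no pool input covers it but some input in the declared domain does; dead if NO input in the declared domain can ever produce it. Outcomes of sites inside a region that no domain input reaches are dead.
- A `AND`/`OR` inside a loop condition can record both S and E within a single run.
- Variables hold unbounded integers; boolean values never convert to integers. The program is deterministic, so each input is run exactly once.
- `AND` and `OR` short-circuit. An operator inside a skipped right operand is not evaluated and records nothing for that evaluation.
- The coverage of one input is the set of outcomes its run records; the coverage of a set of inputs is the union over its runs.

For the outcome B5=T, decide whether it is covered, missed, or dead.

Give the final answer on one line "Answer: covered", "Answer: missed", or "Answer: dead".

no pool input records B5=T
but domain input (p=3, s=1) does record it -> reachable, so missed

Answer: missed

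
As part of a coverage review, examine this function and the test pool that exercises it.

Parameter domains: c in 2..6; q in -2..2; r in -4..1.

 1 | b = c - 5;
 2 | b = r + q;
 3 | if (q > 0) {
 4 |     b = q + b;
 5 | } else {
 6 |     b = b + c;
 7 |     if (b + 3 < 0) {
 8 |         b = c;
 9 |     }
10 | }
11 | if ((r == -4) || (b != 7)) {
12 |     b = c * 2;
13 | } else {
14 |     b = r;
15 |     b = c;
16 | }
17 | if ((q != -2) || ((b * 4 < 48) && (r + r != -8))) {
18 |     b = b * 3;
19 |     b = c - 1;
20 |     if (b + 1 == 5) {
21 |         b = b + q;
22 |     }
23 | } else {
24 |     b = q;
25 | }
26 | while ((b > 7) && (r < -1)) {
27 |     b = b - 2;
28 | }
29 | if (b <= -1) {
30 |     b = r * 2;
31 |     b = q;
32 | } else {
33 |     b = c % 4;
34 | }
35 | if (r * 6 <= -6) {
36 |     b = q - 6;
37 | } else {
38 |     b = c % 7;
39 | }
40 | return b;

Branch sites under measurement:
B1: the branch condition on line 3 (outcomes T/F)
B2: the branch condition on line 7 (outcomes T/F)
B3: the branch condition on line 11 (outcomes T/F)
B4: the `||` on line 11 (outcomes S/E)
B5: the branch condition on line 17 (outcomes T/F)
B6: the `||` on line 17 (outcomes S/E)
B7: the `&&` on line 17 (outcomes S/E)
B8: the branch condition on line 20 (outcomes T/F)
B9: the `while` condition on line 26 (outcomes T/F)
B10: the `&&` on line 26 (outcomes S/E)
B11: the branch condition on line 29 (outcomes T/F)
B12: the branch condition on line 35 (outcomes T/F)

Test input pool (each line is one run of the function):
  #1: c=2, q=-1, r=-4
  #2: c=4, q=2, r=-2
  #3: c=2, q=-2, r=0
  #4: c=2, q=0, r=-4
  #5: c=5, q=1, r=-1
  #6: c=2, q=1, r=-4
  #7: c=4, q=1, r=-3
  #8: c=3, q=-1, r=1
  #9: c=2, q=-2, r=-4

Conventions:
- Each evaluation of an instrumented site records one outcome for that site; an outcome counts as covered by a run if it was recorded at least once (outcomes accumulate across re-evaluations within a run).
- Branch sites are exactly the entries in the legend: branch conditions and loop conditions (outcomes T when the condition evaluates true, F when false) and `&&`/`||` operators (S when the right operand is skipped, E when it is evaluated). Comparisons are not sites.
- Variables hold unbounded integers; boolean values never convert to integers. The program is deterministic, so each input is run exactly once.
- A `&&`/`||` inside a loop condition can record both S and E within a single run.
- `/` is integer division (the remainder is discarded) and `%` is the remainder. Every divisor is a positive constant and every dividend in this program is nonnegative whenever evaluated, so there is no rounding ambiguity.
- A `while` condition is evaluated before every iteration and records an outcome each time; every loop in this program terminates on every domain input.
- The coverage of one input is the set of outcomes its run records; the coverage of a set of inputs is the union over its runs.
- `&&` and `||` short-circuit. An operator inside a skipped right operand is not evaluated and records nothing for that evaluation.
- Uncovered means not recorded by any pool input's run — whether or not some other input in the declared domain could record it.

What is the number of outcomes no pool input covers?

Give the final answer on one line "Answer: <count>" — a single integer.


test 1 (c=2, q=-1, r=-4) fires B1->F, B2->F, B4->S, B3->T, B6->S, B5->T, B8->F, B10->S, B9->F, B11->F, B12->T; hits B1=F, B2=F, B3=T, B4=S, B5=T, B6=S, B8=F, B9=F, B10=S, B11=F, B12=T
test 2 (c=4, q=2, r=-2) fires B1->T, B4->E, B3->T, B6->S, B5->T, B8->F, B10->S, B9->F, B11->F, B12->T; hits B1=T, B3=T, B4=E, B5=T, B6=S, B8=F, B9=F, B10=S, B11=F, B12=T
test 3 (c=2, q=-2, r=0) fires B1->F, B2->F, B4->E, B3->T, B6->E, B7->E, B5->T, B8->F, B10->S, B9->F, B11->F, B12->F; hits B1=F, B2=F, B3=T, B4=E, B5=T, B6=E, B7=E, B8=F, B9=F, B10=S, B11=F, B12=F
test 4 (c=2, q=0, r=-4) fires B1->F, B2->F, B4->S, B3->T, B6->S, B5->T, B8->F, B10->S, B9->F, B11->F, B12->T; hits B1=F, B2=F, B3=T, B4=S, B5=T, B6=S, B8=F, B9=F, B10=S, B11=F, B12=T
test 5 (c=5, q=1, r=-1) fires B1->T, B4->E, B3->T, B6->S, B5->T, B8->T, B10->S, B9->F, B11->F, B12->T; hits B1=T, B3=T, B4=E, B5=T, B6=S, B8=T, B9=F, B10=S, B11=F, B12=T
test 6 (c=2, q=1, r=-4) fires B1->T, B4->S, B3->T, B6->S, B5->T, B8->F, B10->S, B9->F, B11->F, B12->T; hits B1=T, B3=T, B4=S, B5=T, B6=S, B8=F, B9=F, B10=S, B11=F, B12=T
test 7 (c=4, q=1, r=-3) fires B1->T, B4->E, B3->T, B6->S, B5->T, B8->F, B10->S, B9->F, B11->F, B12->T; hits B1=T, B3=T, B4=E, B5=T, B6=S, B8=F, B9=F, B10=S, B11=F, B12=T
test 8 (c=3, q=-1, r=1) fires B1->F, B2->F, B4->E, B3->T, B6->S, B5->T, B8->F, B10->S, B9->F, B11->F, B12->F; hits B1=F, B2=F, B3=T, B4=E, B5=T, B6=S, B8=F, B9=F, B10=S, B11=F, B12=F
test 9 (c=2, q=-2, r=-4) fires B1->F, B2->T, B4->S, B3->T, B6->E, B7->E, B5->F, B10->S, B9->F, B11->T, B12->T; hits B1=F, B2=T, B3=T, B4=S, B5=F, B6=E, B7=E, B9=F, B10=S, B11=T, B12=T
union over the pool: B1=T, B1=F, B2=T, B2=F, B3=T, B4=S, B4=E, B5=T, B5=F, B6=S, B6=E, B7=E, B8=T, B8=F, B9=F, B10=S, B11=T, B11=F, B12=T, B12=F
uncovered (4 of 24): B3=F, B7=S, B9=T, B10=E
Answer: 4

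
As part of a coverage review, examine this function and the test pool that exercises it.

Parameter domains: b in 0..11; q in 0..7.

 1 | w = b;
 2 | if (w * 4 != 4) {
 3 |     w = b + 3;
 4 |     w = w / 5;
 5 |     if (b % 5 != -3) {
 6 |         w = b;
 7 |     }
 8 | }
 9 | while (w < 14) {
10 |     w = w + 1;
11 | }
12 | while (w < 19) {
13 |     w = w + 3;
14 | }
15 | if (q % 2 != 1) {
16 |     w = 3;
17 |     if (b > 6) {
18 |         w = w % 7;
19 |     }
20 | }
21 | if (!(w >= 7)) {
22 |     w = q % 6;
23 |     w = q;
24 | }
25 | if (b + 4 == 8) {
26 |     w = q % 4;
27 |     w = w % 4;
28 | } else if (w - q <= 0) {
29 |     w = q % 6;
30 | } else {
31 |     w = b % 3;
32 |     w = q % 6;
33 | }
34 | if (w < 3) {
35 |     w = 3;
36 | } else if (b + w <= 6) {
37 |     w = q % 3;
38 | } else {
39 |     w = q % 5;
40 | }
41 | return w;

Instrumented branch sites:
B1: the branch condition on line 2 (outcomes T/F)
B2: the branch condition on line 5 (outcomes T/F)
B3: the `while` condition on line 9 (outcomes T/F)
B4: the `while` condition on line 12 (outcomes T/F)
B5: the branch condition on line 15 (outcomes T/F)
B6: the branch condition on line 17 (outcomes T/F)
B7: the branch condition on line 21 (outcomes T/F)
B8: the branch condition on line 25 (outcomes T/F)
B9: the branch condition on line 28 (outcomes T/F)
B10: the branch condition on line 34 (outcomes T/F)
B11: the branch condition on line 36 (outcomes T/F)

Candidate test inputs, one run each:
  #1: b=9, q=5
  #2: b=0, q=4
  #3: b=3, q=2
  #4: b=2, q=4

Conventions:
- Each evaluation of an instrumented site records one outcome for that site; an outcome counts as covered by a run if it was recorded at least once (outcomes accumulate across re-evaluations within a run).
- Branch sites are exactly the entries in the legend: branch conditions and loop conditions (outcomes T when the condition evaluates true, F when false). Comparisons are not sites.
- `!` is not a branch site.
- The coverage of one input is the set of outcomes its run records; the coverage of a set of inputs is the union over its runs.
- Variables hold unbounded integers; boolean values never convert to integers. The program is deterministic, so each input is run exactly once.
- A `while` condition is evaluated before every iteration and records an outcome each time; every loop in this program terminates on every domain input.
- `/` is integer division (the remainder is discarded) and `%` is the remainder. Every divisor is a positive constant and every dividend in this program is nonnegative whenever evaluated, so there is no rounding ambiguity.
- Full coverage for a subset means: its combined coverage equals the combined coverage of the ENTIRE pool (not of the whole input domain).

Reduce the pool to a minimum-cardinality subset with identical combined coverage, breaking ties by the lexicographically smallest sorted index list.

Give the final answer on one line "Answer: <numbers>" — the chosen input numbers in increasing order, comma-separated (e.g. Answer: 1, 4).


run #1 (b=9, q=5) records B1=T, B2=T, B3=T, B3=F, B4=T, B4=F, B5=F, B7=F, B8=F, B9=F, B10=F, B11=F
run #2 (b=0, q=4) records B1=T, B2=T, B3=T, B3=F, B4=T, B4=F, B5=T, B6=F, B7=T, B8=F, B9=T, B10=F, B11=T
run #3 (b=3, q=2) records B1=T, B2=T, B3=T, B3=F, B4=T, B4=F, B5=T, B6=F, B7=T, B8=F, B9=T, B10=T
run #4 (b=2, q=4) records B1=T, B2=T, B3=T, B3=F, B4=T, B4=F, B5=T, B6=F, B7=T, B8=F, B9=T, B10=F, B11=T
together the pool reaches 18 outcomes: B1=T, B2=T, B3=T, B3=F, B4=T, B4=F, B5=T, B5=F, B6=F, B7=T, B7=F, B8=F, B9=T, B9=F, B10=T, B10=F, B11=T, B11=F
size 1 is not enough: best union over all size-1 subsets is 13/18
size 2 is not enough: best union over all size-2 subsets is 17/18
inputs {1, 2, 3} (size 3) cover everything; no size-3 subset with a lexicographically smaller index list covers all 18
Answer: 1, 2, 3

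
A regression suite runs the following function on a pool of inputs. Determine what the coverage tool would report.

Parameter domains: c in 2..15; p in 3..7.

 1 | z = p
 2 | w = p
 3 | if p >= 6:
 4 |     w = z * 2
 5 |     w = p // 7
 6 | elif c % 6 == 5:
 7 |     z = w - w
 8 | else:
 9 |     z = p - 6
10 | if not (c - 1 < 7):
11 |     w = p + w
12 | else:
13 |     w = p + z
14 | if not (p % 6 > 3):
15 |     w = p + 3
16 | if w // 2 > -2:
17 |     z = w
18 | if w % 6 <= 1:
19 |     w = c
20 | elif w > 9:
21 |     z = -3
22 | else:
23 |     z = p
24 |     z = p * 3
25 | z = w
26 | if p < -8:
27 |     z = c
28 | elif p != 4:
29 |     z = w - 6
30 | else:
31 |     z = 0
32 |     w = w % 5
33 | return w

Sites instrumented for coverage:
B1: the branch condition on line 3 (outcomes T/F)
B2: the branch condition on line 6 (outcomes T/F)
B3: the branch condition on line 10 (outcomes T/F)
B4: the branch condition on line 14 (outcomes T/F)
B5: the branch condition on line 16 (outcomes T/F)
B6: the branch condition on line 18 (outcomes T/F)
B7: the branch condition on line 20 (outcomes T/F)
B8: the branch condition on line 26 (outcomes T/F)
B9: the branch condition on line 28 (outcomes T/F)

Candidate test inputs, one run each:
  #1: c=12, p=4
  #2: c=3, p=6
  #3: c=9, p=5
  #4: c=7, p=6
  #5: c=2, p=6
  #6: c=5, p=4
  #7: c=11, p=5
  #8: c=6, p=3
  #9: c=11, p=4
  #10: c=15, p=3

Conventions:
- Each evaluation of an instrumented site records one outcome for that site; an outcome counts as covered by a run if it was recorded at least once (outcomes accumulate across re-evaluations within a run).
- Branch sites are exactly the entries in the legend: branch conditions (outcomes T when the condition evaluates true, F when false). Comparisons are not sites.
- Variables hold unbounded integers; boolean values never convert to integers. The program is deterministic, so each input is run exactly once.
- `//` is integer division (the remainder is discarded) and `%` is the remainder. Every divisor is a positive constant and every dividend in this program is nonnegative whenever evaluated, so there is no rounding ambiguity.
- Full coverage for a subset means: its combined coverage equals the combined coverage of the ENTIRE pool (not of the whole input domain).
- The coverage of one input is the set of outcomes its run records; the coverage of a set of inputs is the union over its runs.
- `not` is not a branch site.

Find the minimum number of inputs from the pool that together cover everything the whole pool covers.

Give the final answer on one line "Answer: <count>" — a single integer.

input #1, c=12, p=4: outcomes B1=F, B2=F, B3=T, B4=F, B5=T, B6=F, B7=F, B8=F, B9=F
input #2, c=3, p=6: outcomes B1=T, B3=F, B4=T, B5=T, B6=F, B7=F, B8=F, B9=T
input #3, c=9, p=5: outcomes B1=F, B2=F, B3=T, B4=F, B5=T, B6=F, B7=T, B8=F, B9=T
input #4, c=7, p=6: outcomes B1=T, B3=F, B4=T, B5=T, B6=F, B7=F, B8=F, B9=T
input #5, c=2, p=6: outcomes B1=T, B3=F, B4=T, B5=T, B6=F, B7=F, B8=F, B9=T
input #6, c=5, p=4: outcomes B1=F, B2=T, B3=F, B4=F, B5=T, B6=F, B7=F, B8=F, B9=F
input #7, c=11, p=5: outcomes B1=F, B2=T, B3=T, B4=F, B5=T, B6=F, B7=T, B8=F, B9=T
input #8, c=6, p=3: outcomes B1=F, B2=F, B3=F, B4=T, B5=T, B6=T, B8=F, B9=T
input #9, c=11, p=4: outcomes B1=F, B2=T, B3=T, B4=F, B5=T, B6=F, B7=F, B8=F, B9=F
input #10, c=15, p=3: outcomes B1=F, B2=F, B3=T, B4=T, B5=T, B6=T, B8=F, B9=T
pool-wide coverage (16 outcomes): B1=T, B1=F, B2=T, B2=F, B3=T, B3=F, B4=T, B4=F, B5=T, B6=T, B6=F, B7=T, B7=F, B8=F, B9=T, B9=F
no size-1 subset reaches all 16 outcomes (best union: 9/16)
no size-2 subset reaches all 16 outcomes (best union: 14/16)
no size-3 subset reaches all 16 outcomes (best union: 15/16)
the canonical winner is {1, 2, 7, 8}: size 4, full 16-outcome coverage, earliest index list among size-4 covers

Answer: 4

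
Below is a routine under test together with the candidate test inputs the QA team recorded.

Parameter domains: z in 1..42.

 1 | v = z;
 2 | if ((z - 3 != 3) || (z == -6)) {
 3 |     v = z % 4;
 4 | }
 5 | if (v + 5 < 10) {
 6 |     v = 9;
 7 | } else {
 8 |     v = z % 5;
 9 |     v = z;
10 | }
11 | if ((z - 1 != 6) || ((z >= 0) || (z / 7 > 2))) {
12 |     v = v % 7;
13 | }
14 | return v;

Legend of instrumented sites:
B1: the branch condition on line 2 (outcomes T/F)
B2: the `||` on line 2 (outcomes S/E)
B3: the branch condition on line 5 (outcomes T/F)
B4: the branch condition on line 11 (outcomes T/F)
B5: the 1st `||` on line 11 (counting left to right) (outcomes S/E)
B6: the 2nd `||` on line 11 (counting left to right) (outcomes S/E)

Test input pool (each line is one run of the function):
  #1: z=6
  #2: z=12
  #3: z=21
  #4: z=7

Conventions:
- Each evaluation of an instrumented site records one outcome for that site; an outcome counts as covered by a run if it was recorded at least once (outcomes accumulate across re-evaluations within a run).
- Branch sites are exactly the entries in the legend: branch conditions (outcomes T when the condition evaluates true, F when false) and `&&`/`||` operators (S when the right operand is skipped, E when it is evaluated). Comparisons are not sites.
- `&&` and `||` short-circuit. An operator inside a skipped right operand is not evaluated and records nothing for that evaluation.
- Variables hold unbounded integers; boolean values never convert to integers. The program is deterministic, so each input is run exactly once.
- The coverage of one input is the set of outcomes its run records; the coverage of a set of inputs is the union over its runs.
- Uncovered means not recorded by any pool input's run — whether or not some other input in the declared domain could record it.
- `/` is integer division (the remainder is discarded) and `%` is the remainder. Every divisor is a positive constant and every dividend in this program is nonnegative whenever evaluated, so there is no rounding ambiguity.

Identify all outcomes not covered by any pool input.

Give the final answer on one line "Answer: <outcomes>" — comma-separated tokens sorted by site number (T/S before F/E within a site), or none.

run #1 (z=6) runs B2->E, B1->F, B3->F, B5->S, B4->T; records B1=F, B2=E, B3=F, B4=T, B5=S
run #2 (z=12) runs B2->S, B1->T, B3->T, B5->S, B4->T; records B1=T, B2=S, B3=T, B4=T, B5=S
run #3 (z=21) runs B2->S, B1->T, B3->T, B5->S, B4->T; records B1=T, B2=S, B3=T, B4=T, B5=S
run #4 (z=7) runs B2->S, B1->T, B3->T, B5->E, B6->S, B4->T; records B1=T, B2=S, B3=T, B4=T, B5=E, B6=S
union over the pool: B1=T, B1=F, B2=S, B2=E, B3=T, B3=F, B4=T, B5=S, B5=E, B6=S
uncovered (2 of 12): B4=F, B6=E

Answer: B4=F, B6=E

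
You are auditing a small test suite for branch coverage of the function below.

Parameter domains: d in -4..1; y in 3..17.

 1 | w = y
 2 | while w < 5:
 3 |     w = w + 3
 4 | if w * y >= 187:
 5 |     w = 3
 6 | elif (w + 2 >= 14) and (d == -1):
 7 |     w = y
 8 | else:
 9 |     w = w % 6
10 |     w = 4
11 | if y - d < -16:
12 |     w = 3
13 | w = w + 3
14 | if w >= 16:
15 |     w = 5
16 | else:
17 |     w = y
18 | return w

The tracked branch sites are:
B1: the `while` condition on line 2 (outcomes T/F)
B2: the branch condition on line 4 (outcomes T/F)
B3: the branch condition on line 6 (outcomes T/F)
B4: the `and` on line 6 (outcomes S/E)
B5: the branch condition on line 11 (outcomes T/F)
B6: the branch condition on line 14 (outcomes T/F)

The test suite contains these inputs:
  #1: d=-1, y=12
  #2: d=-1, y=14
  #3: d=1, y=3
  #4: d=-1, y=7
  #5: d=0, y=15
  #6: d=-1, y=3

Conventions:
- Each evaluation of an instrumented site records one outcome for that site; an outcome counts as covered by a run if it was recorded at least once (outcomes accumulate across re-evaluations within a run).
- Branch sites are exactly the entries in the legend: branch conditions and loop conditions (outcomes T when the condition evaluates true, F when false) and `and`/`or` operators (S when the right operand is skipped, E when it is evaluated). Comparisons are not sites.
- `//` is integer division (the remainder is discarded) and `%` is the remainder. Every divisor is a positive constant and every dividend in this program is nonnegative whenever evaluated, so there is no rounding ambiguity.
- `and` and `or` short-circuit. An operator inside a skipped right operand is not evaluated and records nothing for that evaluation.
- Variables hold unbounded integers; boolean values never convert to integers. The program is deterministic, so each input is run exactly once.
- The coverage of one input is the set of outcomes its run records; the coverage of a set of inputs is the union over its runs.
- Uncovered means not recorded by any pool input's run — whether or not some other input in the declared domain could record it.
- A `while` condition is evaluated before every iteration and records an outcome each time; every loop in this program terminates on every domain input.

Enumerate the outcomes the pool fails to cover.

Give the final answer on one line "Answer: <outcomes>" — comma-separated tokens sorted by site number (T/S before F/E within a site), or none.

input #1, d=-1, y=12: events B1->F, B2->F, B4->E, B3->T, B5->F, B6->F; outcomes B1=F, B2=F, B3=T, B4=E, B5=F, B6=F
input #2, d=-1, y=14: events B1->F, B2->T, B5->F, B6->F; outcomes B1=F, B2=T, B5=F, B6=F
input #3, d=1, y=3: events B1->T, B1->F, B2->F, B4->S, B3->F, B5->F, B6->F; outcomes B1=T, B1=F, B2=F, B3=F, B4=S, B5=F, B6=F
input #4, d=-1, y=7: events B1->F, B2->F, B4->S, B3->F, B5->F, B6->F; outcomes B1=F, B2=F, B3=F, B4=S, B5=F, B6=F
input #5, d=0, y=15: events B1->F, B2->T, B5->F, B6->F; outcomes B1=F, B2=T, B5=F, B6=F
input #6, d=-1, y=3: events B1->T, B1->F, B2->F, B4->S, B3->F, B5->F, B6->F; outcomes B1=T, B1=F, B2=F, B3=F, B4=S, B5=F, B6=F
union over the pool: B1=T, B1=F, B2=T, B2=F, B3=T, B3=F, B4=S, B4=E, B5=F, B6=F
uncovered (2 of 12): B5=T, B6=T

Answer: B5=T, B6=T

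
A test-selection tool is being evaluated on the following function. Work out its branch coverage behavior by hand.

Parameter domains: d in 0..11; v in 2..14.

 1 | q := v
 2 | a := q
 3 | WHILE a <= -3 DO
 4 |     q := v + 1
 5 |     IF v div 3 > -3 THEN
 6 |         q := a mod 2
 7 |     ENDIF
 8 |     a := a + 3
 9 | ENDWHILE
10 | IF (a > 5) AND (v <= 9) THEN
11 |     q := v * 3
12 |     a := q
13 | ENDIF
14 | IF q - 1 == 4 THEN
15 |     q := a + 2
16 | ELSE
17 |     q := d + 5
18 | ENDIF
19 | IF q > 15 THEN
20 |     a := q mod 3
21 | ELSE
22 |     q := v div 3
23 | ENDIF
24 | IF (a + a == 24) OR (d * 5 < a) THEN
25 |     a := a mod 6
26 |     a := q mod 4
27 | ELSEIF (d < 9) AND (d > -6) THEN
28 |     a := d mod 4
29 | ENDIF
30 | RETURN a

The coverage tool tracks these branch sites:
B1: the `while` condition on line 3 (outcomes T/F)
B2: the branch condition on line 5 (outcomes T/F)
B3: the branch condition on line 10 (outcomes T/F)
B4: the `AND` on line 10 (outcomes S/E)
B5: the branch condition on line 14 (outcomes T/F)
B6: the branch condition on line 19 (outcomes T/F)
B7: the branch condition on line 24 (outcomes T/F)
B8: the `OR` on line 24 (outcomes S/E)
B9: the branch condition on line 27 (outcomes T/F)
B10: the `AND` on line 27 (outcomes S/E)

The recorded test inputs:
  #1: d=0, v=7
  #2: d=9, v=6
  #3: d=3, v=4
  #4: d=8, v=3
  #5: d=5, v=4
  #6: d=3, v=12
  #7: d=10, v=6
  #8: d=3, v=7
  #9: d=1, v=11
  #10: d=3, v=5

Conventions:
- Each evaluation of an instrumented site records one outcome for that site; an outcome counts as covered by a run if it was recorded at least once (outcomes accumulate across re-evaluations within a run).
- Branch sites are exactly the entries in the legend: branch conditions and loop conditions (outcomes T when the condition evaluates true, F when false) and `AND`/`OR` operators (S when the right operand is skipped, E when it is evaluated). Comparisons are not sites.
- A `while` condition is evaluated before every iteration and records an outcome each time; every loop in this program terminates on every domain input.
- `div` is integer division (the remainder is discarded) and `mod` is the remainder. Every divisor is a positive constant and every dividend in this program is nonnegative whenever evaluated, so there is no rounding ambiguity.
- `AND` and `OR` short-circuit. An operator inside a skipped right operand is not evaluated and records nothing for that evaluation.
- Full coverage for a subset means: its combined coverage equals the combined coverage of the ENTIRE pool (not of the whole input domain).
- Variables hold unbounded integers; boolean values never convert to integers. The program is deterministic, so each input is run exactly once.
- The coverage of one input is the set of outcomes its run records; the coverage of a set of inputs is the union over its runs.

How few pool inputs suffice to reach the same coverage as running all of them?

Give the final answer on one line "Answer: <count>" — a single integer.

test 1 (d=0, v=7) fires B1->F, B4->E, B3->T, B5->F, B6->F, B8->E, B7->T; hits B1=F, B3=T, B4=E, B5=F, B6=F, B7=T, B8=E
test 2 (d=9, v=6) fires B1->F, B4->E, B3->T, B5->F, B6->F, B8->E, B7->F, B10->S, B9->F; hits B1=F, B3=T, B4=E, B5=F, B6=F, B7=F, B8=E, B9=F, B10=S
test 3 (d=3, v=4) fires B1->F, B4->S, B3->F, B5->F, B6->F, B8->E, B7->F, B10->E, B9->T; hits B1=F, B3=F, B4=S, B5=F, B6=F, B7=F, B8=E, B9=T, B10=E
test 4 (d=8, v=3) fires B1->F, B4->S, B3->F, B5->F, B6->F, B8->E, B7->F, B10->E, B9->T; hits B1=F, B3=F, B4=S, B5=F, B6=F, B7=F, B8=E, B9=T, B10=E
test 5 (d=5, v=4) fires B1->F, B4->S, B3->F, B5->F, B6->F, B8->E, B7->F, B10->E, B9->T; hits B1=F, B3=F, B4=S, B5=F, B6=F, B7=F, B8=E, B9=T, B10=E
test 6 (d=3, v=12) fires B1->F, B4->E, B3->F, B5->F, B6->F, B8->S, B7->T; hits B1=F, B3=F, B4=E, B5=F, B6=F, B7=T, B8=S
test 7 (d=10, v=6) fires B1->F, B4->E, B3->T, B5->F, B6->F, B8->E, B7->F, B10->S, B9->F; hits B1=F, B3=T, B4=E, B5=F, B6=F, B7=F, B8=E, B9=F, B10=S
test 8 (d=3, v=7) fires B1->F, B4->E, B3->T, B5->F, B6->F, B8->E, B7->T; hits B1=F, B3=T, B4=E, B5=F, B6=F, B7=T, B8=E
test 9 (d=1, v=11) fires B1->F, B4->E, B3->F, B5->F, B6->F, B8->E, B7->T; hits B1=F, B3=F, B4=E, B5=F, B6=F, B7=T, B8=E
test 10 (d=3, v=5) fires B1->F, B4->S, B3->F, B5->T, B6->F, B8->E, B7->F, B10->E, B9->T; hits B1=F, B3=F, B4=S, B5=T, B6=F, B7=F, B8=E, B9=T, B10=E
together the pool reaches 16 outcomes: B1=F, B3=T, B3=F, B4=S, B4=E, B5=T, B5=F, B6=F, B7=T, B7=F, B8=S, B8=E, B9=T, B9=F, B10=S, B10=E
no size-1 subset reaches all 16 outcomes (best union: 9/16)
no size-2 subset reaches all 16 outcomes (best union: 14/16)
size 3: inputs {2, 6, 10} cover all 16 outcomes, and no lexicographically smaller subset of this size does

Answer: 3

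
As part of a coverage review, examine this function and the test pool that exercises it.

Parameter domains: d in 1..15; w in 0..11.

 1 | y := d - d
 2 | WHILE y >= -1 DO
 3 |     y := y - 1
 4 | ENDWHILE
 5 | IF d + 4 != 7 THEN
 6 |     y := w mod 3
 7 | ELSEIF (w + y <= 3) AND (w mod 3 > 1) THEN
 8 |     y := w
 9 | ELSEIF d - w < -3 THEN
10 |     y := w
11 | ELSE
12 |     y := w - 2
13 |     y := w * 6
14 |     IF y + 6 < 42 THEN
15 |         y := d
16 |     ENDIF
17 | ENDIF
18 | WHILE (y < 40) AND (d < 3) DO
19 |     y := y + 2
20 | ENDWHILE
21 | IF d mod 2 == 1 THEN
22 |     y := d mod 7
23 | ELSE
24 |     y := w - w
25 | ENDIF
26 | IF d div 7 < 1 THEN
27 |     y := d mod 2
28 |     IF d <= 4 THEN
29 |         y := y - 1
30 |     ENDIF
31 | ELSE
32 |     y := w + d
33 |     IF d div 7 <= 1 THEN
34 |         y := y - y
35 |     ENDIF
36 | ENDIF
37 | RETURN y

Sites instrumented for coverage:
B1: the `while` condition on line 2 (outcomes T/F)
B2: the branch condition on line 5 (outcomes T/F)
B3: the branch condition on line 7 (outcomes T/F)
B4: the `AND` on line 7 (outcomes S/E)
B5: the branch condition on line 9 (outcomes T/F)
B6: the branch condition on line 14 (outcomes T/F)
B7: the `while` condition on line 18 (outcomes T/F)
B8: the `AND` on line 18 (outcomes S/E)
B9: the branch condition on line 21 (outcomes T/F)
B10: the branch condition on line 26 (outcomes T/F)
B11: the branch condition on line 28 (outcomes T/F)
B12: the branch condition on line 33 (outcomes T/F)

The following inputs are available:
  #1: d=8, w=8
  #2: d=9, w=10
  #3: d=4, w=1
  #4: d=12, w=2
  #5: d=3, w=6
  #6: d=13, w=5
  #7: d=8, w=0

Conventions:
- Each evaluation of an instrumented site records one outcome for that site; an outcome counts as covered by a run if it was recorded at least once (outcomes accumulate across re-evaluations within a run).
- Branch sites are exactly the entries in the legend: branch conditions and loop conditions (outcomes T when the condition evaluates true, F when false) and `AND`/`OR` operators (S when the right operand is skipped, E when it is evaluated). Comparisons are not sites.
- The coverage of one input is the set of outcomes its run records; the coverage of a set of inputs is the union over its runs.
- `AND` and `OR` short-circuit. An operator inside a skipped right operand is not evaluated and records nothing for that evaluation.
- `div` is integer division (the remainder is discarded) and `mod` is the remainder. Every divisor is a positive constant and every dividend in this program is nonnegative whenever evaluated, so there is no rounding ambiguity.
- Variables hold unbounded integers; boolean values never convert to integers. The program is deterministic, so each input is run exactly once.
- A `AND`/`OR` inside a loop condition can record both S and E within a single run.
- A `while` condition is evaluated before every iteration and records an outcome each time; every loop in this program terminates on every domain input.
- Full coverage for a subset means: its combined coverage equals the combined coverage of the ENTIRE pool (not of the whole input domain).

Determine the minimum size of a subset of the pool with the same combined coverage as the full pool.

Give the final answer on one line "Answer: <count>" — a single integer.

test 1 (d=8, w=8) fires B1->T, B1->T, B1->F, B2->T, B8->E, B7->F, B9->F, B10->F, B12->T; hits B1=T, B1=F, B2=T, B7=F, B8=E, B9=F, B10=F, B12=T
test 2 (d=9, w=10) fires B1->T, B1->T, B1->F, B2->T, B8->E, B7->F, B9->T, B10->F, B12->T; hits B1=T, B1=F, B2=T, B7=F, B8=E, B9=T, B10=F, B12=T
test 3 (d=4, w=1) fires B1->T, B1->T, B1->F, B2->T, B8->E, B7->F, B9->F, B10->T, B11->T; hits B1=T, B1=F, B2=T, B7=F, B8=E, B9=F, B10=T, B11=T
test 4 (d=12, w=2) fires B1->T, B1->T, B1->F, B2->T, B8->E, B7->F, B9->F, B10->F, B12->T; hits B1=T, B1=F, B2=T, B7=F, B8=E, B9=F, B10=F, B12=T
test 5 (d=3, w=6) fires B1->T, B1->T, B1->F, B2->F, B4->S, B3->F, B5->F, B6->F, B8->E, B7->F, B9->T, B10->T, B11->T; hits B1=T, B1=F, B2=F, B3=F, B4=S, B5=F, B6=F, B7=F, B8=E, B9=T, B10=T, B11=T
test 6 (d=13, w=5) fires B1->T, B1->T, B1->F, B2->T, B8->E, B7->F, B9->T, B10->F, B12->T; hits B1=T, B1=F, B2=T, B7=F, B8=E, B9=T, B10=F, B12=T
test 7 (d=8, w=0) fires B1->T, B1->T, B1->F, B2->T, B8->E, B7->F, B9->F, B10->F, B12->T; hits B1=T, B1=F, B2=T, B7=F, B8=E, B9=F, B10=F, B12=T
pool-wide coverage (16 outcomes): B1=T, B1=F, B2=T, B2=F, B3=F, B4=S, B5=F, B6=F, B7=F, B8=E, B9=T, B9=F, B10=T, B10=F, B11=T, B12=T
no size-1 subset reaches all 16 outcomes (best union: 12/16)
at size 2, {1, 5} reaches all 16 outcomes; every lexicographically earlier size-2 subset fails

Answer: 2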